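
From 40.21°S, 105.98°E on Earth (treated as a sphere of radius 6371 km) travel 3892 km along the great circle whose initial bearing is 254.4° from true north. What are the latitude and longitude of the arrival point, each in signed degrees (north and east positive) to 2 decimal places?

-40.29°, 59.57°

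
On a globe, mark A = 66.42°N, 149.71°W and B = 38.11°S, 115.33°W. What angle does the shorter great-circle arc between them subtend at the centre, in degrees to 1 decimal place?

Let φ₁ = 1.1592 rad, φ₂ = -0.6651 rad, and Δλ = 0.6000 rad.
cos c = sin φ₁ sin φ₂ + cos φ₁ cos φ₂ cos Δλ = (0.9165)(-0.6172) + (0.4000)(0.7868)(0.8253) = -0.30587,
so c = arccos(-0.30587) = 1.88165 rad.
So the angular separation is 107.8°.

107.8°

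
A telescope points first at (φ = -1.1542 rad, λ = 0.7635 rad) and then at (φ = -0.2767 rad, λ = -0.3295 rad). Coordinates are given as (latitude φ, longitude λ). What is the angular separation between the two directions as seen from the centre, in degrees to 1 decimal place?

With latitudes φ₁ = -66.131°, φ₂ = -15.854° and longitude difference Δλ = -62.624°:
Haversine: a = sin²(Δφ/2) + cos φ₁ cos φ₂ sin²(Δλ/2) = 0.1805 + (0.4047)(0.9620)(0.2701) = 0.28560.
Central angle c = 2·arcsin(√a) = 1.12762 rad.
So the angular separation is 64.6°.

64.6°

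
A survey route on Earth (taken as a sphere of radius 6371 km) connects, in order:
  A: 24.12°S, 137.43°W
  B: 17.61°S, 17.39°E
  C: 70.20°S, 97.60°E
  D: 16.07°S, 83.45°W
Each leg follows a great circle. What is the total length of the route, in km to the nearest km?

Leg A→B: central angle 2.2965 rad, distance 14630.7 km.
Leg B→C: central angle 1.2244 rad, distance 7800.4 km.
Leg C→D: central angle 1.6358 rad, distance 10422.0 km.
Total: 14630.7 + 7800.4 + 10422.0 ≈ 32853 km.

32853 km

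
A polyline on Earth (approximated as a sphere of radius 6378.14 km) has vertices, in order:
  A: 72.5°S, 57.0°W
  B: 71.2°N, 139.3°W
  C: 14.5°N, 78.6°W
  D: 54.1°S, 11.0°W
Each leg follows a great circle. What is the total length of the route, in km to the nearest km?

34414 km

Leg A→B: central angle 2.6678 rad, distance 17015.7 km.
Leg B→C: central angle 1.1705 rad, distance 7465.5 km.
Leg C→D: central angle 1.5573 rad, distance 9932.6 km.
Total: 17015.7 + 7465.5 + 9932.6 ≈ 34414 km.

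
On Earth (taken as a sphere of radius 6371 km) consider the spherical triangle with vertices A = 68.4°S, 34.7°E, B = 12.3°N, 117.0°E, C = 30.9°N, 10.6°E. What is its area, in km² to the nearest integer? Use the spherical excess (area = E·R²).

86266876 km²

Side lengths (central angles): a = 1.6984, b = 1.7611, c = 1.7212 rad; semiperimeter s = 2.5904.
By l'Huilier's theorem, tan(E/4) = √[tan(s/2) tan((s−a)/2) tan((s−b)/2) tan((s−c)/2)], giving spherical excess E = 2.1253 rad.
Area = E·R² = 2.1253 × (6371)² ≈ 86266876 km².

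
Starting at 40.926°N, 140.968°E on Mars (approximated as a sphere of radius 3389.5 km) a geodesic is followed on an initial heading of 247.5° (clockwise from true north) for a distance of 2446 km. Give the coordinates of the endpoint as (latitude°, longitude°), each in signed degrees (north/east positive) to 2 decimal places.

Angular distance δ = d/R = 2446/3389.5 = 0.72164 rad; initial bearing θ = 4.3197 rad.
sin φ₂ = sin φ₁ cos δ + cos φ₁ sin δ cos θ = (0.6551)(0.7507) + (0.7556)(0.6606)(-0.3827) = 0.3008, so φ₂ = 17.50°.
Δλ = atan2(sin θ sin δ cos φ₁, cos δ − sin φ₁ sin φ₂) = atan2(-0.4611, 0.5537) = -39.789°.
λ₂ = 140.968° − 39.789° = 101.18°.

17.50°, 101.18°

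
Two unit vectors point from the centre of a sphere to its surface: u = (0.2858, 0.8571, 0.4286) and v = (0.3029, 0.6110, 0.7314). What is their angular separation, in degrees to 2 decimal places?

u·v = 0.9237; |u| = 1.0000, |v| = 1.0000.
cos θ = (u·v)/(|u||v|) = 0.9237, so θ = 22.52°.

22.52°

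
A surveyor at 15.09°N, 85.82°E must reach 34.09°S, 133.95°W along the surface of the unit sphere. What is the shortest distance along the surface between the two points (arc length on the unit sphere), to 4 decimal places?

Let φ₁ = 0.2634 rad, φ₂ = -0.5950 rad, and Δλ = 2.4475 rad.
cos c = sin φ₁ sin φ₂ + cos φ₁ cos φ₂ cos Δλ = (0.2603)(-0.5605) + (0.9655)(0.8282)(-0.7686) = -0.76051,
so c = arccos(-0.76051) = 2.43489 rad.
On the unit sphere the arc length equals the central angle: 2.4349.

2.4349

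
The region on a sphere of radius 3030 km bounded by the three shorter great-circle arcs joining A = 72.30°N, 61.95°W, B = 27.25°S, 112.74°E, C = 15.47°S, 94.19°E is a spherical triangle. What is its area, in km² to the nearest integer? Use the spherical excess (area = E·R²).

5351024 km²

Side lengths (central angles): a = 0.3642, b = 2.1201, c = 2.3537 rad; semiperimeter s = 2.4190.
By l'Huilier's theorem, tan(E/4) = √[tan(s/2) tan((s−a)/2) tan((s−b)/2) tan((s−c)/2)], giving spherical excess E = 0.5828 rad.
Area = E·R² = 0.5828 × (3030)² ≈ 5351024 km².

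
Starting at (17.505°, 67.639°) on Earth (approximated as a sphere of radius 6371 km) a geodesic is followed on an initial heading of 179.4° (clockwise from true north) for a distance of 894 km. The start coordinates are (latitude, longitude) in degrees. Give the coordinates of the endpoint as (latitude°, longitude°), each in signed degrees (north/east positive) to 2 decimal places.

Angular distance δ = d/R = 894/6371 = 0.14032 rad; initial bearing θ = 3.1311 rad.
sin φ₂ = sin φ₁ cos δ + cos φ₁ sin δ cos θ = (0.3008)(0.9902) + (0.9537)(0.1399)(-0.9999) = 0.1645, so φ₂ = 9.47°.
Δλ = atan2(sin θ sin δ cos φ₁, cos δ − sin φ₁ sin φ₂) = atan2(0.0014, 0.9407) = 0.085°.
λ₂ = 67.639° + 0.085° = 67.72°.

9.47°, 67.72°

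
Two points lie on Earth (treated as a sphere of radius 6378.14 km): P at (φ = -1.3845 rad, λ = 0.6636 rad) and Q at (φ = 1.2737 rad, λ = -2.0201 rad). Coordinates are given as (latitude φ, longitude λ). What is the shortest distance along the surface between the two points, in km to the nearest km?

19060 km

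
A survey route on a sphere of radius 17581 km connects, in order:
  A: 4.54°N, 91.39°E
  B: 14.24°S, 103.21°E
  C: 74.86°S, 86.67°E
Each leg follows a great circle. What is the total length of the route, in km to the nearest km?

Leg A→B: central angle 0.3864 rad, distance 6793.2 km.
Leg B→C: central angle 1.0700 rad, distance 18811.7 km.
Total: 6793.2 + 18811.7 ≈ 25605 km.

25605 km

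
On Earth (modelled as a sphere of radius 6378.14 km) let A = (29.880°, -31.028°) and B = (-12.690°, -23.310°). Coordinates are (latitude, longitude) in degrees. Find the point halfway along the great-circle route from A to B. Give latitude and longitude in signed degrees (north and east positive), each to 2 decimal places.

Central angle δ = 0.7542 rad. Interpolating on the sphere with fraction f = 0.5:
P = [sin((1−f)δ)·A + sin(fδ)·B] / sin δ = 0.5378·A + 0.5378·B in Cartesian coordinates,
giving P = (0.8814, -0.4480, 0.1498), i.e. latitude 8.61°, longitude -26.94°.

8.61°, -26.94°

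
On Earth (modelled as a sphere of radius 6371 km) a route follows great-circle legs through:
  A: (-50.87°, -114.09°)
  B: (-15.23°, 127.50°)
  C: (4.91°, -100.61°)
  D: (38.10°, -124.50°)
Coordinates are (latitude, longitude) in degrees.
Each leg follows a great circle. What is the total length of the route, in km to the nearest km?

Leg A→B: central angle 1.6568 rad, distance 10555.7 km.
Leg B→C: central angle 2.2975 rad, distance 14637.1 km.
Leg C→D: central angle 0.6924 rad, distance 4411.6 km.
Total: 10555.7 + 14637.1 + 4411.6 ≈ 29604 km.

29604 km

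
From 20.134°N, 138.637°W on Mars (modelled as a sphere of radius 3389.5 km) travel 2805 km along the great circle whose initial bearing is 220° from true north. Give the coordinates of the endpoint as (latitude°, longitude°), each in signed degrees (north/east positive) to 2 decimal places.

-17.26°, -168.34°

Angular distance δ = d/R = 2805/3389.5 = 0.82756 rad; initial bearing θ = 3.8397 rad.
sin φ₂ = sin φ₁ cos δ + cos φ₁ sin δ cos θ = (0.3442)(0.6767) + (0.9389)(0.7363)(-0.7660) = -0.2966, so φ₂ = -17.26°.
Δλ = atan2(sin θ sin δ cos φ₁, cos δ − sin φ₁ sin φ₂) = atan2(-0.4443, 0.7788) = -29.708°.
λ₂ = -138.637° − 29.708° = -168.34°.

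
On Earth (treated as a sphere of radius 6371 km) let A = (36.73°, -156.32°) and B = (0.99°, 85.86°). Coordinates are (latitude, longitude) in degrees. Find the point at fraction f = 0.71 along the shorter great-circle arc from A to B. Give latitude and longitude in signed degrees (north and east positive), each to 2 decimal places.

Central angle δ = 1.9430 rad. Interpolating on the sphere with fraction f = 0.71:
P = [sin((1−f)δ)·A + sin(fδ)·B] / sin δ = 0.5734·A + 1.0539·B in Cartesian coordinates,
giving P = (-0.3448, 0.8664, 0.3611), i.e. latitude 21.17°, longitude 111.70°.

21.17°, 111.70°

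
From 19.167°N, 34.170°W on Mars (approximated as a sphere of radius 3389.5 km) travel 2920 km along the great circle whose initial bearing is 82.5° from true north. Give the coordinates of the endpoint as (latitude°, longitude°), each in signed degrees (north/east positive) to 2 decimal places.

Angular distance δ = d/R = 2920/3389.5 = 0.86148 rad; initial bearing θ = 1.4399 rad.
sin φ₂ = sin φ₁ cos δ + cos φ₁ sin δ cos θ = (0.3283)(0.6513) + (0.9446)(0.7588)(0.1305) = 0.3074, so φ₂ = 17.90°.
Δλ = atan2(sin θ sin δ cos φ₁, cos δ − sin φ₁ sin φ₂) = atan2(0.7106, 0.5504) = 52.241°.
λ₂ = -34.170° + 52.241° = 18.07°.

17.90°, 18.07°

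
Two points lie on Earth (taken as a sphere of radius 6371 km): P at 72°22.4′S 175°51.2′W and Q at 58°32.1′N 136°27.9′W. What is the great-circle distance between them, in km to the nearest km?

14866 km

With latitudes φ₁ = -72.373°, φ₂ = 58.535° and longitude difference Δλ = 39.388°:
cos c = sin φ₁ sin φ₂ + cos φ₁ cos φ₂ cos Δλ = (-0.9530)(0.8530) + (0.3028)(0.5220)(0.7729) = -0.69075,
so c = arccos(-0.69075) = 2.33333 rad.
Distance = R·c = 6371 × 2.3333 ≈ 14866 km.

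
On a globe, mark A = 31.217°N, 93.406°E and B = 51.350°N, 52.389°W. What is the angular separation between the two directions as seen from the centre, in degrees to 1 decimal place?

92.1°

Let φ₁ = 0.5448 rad, φ₂ = 0.8962 rad, and Δλ = -2.5446 rad.
Haversine: a = sin²(Δφ/2) + cos φ₁ cos φ₂ sin²(Δλ/2) = 0.0306 + (0.8552)(0.6246)(0.9135) = 0.51849.
Central angle c = 2·arcsin(√a) = 1.60778 rad.
So the angular separation is 92.1°.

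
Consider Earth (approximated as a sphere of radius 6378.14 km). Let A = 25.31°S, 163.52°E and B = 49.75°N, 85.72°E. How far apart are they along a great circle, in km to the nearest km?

11322 km

With latitudes φ₁ = -25.310°, φ₂ = 49.750° and longitude difference Δλ = -77.800°:
cos c = sin φ₁ sin φ₂ + cos φ₁ cos φ₂ cos Δλ = (-0.4275)(0.7632) + (0.9040)(0.6461)(0.2113) = -0.20286,
so c = arccos(-0.20286) = 1.77507 rad.
Distance = R·c = 6378.14 × 1.7751 ≈ 11322 km.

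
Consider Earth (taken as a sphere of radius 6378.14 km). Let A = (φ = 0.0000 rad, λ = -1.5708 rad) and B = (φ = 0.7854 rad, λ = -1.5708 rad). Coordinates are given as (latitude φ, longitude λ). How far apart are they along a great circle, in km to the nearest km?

5009 km

Let φ₁ = 0.0000 rad, φ₂ = 0.7854 rad, and Δλ = 0.0000 rad.
cos c = sin φ₁ sin φ₂ + cos φ₁ cos φ₂ cos Δλ = (0.0000)(0.7071) + (1.0000)(0.7071)(1.0000) = 0.70711,
so c = arccos(0.70711) = 0.78540 rad.
Distance = R·c = 6378.14 × 0.7854 ≈ 5009 km.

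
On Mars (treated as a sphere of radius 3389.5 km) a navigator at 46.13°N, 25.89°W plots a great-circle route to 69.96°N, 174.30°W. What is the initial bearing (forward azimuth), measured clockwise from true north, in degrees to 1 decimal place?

348.2°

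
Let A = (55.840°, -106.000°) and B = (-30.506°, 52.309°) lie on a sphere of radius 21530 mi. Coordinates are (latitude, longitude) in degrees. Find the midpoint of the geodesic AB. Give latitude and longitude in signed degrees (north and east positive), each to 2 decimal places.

The central angle between A and B is δ = 2.6251 rad.
With f = 0.5, the slerp weights are sin((1−f)δ)/sin δ = 1.9579 and sin(fδ)/sin δ = 1.9579.
Weighted sum of the unit vectors: (1.9579)·(-0.1548,-0.5398,0.8275) + (1.9579)·(0.5268,0.6818,-0.5076) = (0.7284, 0.2781, 0.6262).
Converting back: φ = atan2(z, √(x²+y²)) = 38.77°, λ = atan2(y, x) = 20.90°.

38.77°, 20.90°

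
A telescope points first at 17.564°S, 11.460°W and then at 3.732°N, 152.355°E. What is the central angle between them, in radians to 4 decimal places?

2.7743 rad

With latitudes φ₁ = -17.564°, φ₂ = 3.732° and longitude difference Δλ = 163.815°:
cos c = sin φ₁ sin φ₂ + cos φ₁ cos φ₂ cos Δλ = (-0.3018)(0.0651) + (0.9534)(0.9979)(-0.9604) = -0.93330,
so c = arccos(-0.93330) = 2.77428 rad.
So the angular separation is 2.7743 rad.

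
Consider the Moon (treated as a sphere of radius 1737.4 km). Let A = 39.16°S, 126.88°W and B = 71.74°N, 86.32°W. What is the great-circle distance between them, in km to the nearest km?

3473 km

With latitudes φ₁ = -39.160°, φ₂ = 71.740° and longitude difference Δλ = 40.560°:
Haversine: a = sin²(Δφ/2) + cos φ₁ cos φ₂ sin²(Δλ/2) = 0.6784 + (0.7754)(0.3133)(0.1201) = 0.70756.
Central angle c = 2·arcsin(√a) = 1.99886 rad.
Distance = R·c = 1737.4 × 1.9989 ≈ 3473 km.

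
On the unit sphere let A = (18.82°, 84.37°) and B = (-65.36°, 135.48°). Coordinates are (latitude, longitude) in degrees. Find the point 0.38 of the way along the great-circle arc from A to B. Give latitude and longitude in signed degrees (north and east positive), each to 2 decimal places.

-14.61°, 95.52°

The central angle between A and B is δ = 1.6163 rad.
With f = 0.38, the slerp weights are sin((1−f)δ)/sin δ = 0.8435 and sin(fδ)/sin δ = 0.5769.
Weighted sum of the unit vectors: (0.8435)·(0.0929,0.9420,0.3226) + (0.5769)·(-0.2973,0.2923,-0.9089) = (-0.0932, 0.9632, -0.2523).
Converting back: φ = atan2(z, √(x²+y²)) = -14.61°, λ = atan2(y, x) = 95.52°.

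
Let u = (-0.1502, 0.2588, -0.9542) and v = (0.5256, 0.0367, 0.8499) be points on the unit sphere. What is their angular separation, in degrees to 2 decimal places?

151.70°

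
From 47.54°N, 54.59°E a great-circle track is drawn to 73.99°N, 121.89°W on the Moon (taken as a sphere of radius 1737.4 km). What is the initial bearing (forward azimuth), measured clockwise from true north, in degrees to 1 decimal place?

358.9°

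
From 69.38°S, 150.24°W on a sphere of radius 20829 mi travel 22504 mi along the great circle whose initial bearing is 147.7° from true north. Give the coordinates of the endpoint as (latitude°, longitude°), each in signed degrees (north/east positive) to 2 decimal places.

-44.70°, -11.78°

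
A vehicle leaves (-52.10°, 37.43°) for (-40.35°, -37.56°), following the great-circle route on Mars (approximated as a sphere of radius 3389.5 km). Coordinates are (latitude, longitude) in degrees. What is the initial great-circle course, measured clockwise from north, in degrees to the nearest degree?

Δλ = -74.990° = -1.3088 rad.
y = sin Δλ · cos φ₂ = (-0.9659)(0.7621) = -0.7361
x = cos φ₁ sin φ₂ − sin φ₁ cos φ₂ cos Δλ = (0.6143)(-0.6475) − (-0.7891)(0.7621)(0.2590) = -0.2420
θ = atan2(y, x) = -108.20°; adding 360° gives 252°.

252°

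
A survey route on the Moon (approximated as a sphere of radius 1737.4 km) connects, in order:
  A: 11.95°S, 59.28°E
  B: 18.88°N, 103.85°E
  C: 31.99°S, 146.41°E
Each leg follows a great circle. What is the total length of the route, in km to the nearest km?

Leg A→B: central angle 0.9367 rad, distance 1627.4 km.
Leg B→C: central angle 1.1377 rad, distance 1976.7 km.
Total: 1627.4 + 1976.7 ≈ 3604 km.

3604 km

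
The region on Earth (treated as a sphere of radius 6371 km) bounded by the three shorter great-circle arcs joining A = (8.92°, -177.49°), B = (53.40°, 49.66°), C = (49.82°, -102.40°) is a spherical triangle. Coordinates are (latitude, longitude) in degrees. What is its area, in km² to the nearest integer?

Side lengths (central angles): a = 1.2937, b = 1.2844, c = 1.8505 rad; semiperimeter s = 2.2143.
By l'Huilier's theorem, tan(E/4) = √[tan(s/2) tan((s−a)/2) tan((s−b)/2) tan((s−c)/2)], giving spherical excess E = 1.1750 rad.
Area = E·R² = 1.1750 × (6371)² ≈ 47693403 km².

47693403 km²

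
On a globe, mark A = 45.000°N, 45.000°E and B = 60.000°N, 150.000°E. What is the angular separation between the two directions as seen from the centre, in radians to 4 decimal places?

With latitudes φ₁ = 45.000°, φ₂ = 60.000° and longitude difference Δλ = 105.000°:
Haversine: a = sin²(Δφ/2) + cos φ₁ cos φ₂ sin²(Δλ/2) = 0.0170 + (0.7071)(0.5000)(0.6294) = 0.23957.
Central angle c = 2·arcsin(√a) = 1.02293 rad.
So the angular separation is 1.0229 rad.

1.0229 rad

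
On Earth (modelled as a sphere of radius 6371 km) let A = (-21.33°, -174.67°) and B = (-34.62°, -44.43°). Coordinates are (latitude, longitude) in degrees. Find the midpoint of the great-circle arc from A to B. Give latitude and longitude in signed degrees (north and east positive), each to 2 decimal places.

The central angle between A and B is δ = 1.8635 rad.
With f = 0.5, the slerp weights are sin((1−f)δ)/sin δ = 0.8383 and sin(fδ)/sin δ = 0.8383.
Weighted sum of the unit vectors: (0.8383)·(-0.9275,-0.0865,-0.3637) + (0.8383)·(0.5877,-0.5761,-0.5681) = (-0.2849, -0.5555, -0.7812).
Converting back: φ = atan2(z, √(x²+y²)) = -51.37°, λ = atan2(y, x) = -117.15°.

-51.37°, -117.15°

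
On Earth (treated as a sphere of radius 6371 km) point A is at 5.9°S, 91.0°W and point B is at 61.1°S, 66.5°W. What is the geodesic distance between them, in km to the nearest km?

In radians: φ₁ = -0.1030, φ₂ = -1.0664, Δλ = 24.500° = 0.4276 rad.
Haversine: a = sin²(Δφ/2) + cos φ₁ cos φ₂ sin²(Δλ/2) = 0.2146 + (0.9947)(0.4833)(0.0450) = 0.23629.
Central angle c = 2·arcsin(√a) = 1.01522 rad.
Distance = R·c = 6371 × 1.0152 ≈ 6468 km.

6468 km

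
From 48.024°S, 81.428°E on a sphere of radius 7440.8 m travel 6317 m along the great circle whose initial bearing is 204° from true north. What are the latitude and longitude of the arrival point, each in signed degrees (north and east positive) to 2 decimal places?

-71.78°, -21.10°

Angular distance δ = d/R = 6317/7440.8 = 0.84897 rad; initial bearing θ = 3.5605 rad.
sin φ₂ = sin φ₁ cos δ + cos φ₁ sin δ cos θ = (-0.7434)(0.6608) + (0.6688)(0.7506)(-0.9135) = -0.9498, so φ₂ = -71.78°.
Δλ = atan2(sin θ sin δ cos φ₁, cos δ − sin φ₁ sin φ₂) = atan2(-0.2042, -0.0454) = -102.529°.
λ₂ = 81.428° − 102.529° = -21.10°.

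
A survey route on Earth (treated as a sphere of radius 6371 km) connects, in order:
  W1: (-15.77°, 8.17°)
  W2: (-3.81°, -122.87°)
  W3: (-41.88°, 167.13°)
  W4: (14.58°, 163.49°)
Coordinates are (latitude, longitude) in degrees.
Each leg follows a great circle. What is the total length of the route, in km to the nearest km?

Leg W1→W2: central angle 2.2299 rad, distance 14206.8 km.
Leg W2→W3: central angle 1.2677 rad, distance 8076.7 km.
Leg W3→W4: central angle 0.9872 rad, distance 6289.2 km.
Total: 14206.8 + 8076.7 + 6289.2 ≈ 28573 km.

28573 km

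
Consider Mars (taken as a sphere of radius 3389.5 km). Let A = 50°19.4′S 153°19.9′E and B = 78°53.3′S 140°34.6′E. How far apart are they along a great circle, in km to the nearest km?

In radians: φ₁ = -0.8783, φ₂ = -1.3769, Δλ = -12.755° = -0.2226 rad.
Haversine: a = sin²(Δφ/2) + cos φ₁ cos φ₂ sin²(Δλ/2) = 0.0609 + (0.6385)(0.1927)(0.0123) = 0.06238.
Central angle c = 2·arcsin(√a) = 0.50487 rad.
Distance = R·c = 3389.5 × 0.5049 ≈ 1711 km.

1711 km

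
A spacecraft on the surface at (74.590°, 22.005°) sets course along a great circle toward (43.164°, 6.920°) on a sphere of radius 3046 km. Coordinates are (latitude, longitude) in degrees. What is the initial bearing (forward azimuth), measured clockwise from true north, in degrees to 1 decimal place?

With φ₁ = 1.3018, φ₂ = 0.7534, Δλ = -0.2633 rad, the forward-azimuth formula gives
θ = atan2( sin Δλ cos φ₂ , cos φ₁ sin φ₂ − sin φ₁ cos φ₂ cos Δλ ) = atan2(-0.1898, -0.4972) = -159.10°.
Adding 360° brings this into [0°, 360°): 200.9°.

200.9°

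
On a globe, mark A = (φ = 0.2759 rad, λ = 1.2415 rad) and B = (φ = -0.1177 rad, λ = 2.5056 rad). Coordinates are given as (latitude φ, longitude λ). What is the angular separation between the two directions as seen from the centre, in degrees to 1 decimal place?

75.1°

In radians: φ₁ = 0.2759, φ₂ = -0.1177, Δλ = 72.428° = 1.2641 rad.
cos c = sin φ₁ sin φ₂ + cos φ₁ cos φ₂ cos Δλ = (0.2724)(-0.1174) + (0.9622)(0.9931)(0.3019) = 0.25649,
so c = arccos(0.25649) = 1.31140 rad.
So the angular separation is 75.1°.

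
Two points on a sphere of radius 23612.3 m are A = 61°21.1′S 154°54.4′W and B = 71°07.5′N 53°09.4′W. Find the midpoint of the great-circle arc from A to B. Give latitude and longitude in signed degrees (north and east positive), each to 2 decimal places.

7.51°, -117.46°

Central angle δ = 2.6099 rad. Interpolating on the sphere with fraction f = 0.5:
P = [sin((1−f)δ)·A + sin(fδ)·B] / sin δ = 1.9033·A + 1.9033·B in Cartesian coordinates,
giving P = (-0.4572, -0.8797, 0.1307), i.e. latitude 7.51°, longitude -117.46°.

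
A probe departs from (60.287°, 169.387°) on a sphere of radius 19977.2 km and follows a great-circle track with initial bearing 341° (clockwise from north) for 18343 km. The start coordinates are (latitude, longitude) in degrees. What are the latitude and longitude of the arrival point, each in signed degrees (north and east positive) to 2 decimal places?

64.13°, 25.74°

Angular distance δ = d/R = 18343/19977.2 = 0.91820 rad; initial bearing θ = 5.9516 rad.
sin φ₂ = sin φ₁ cos δ + cos φ₁ sin δ cos θ = (0.8685)(0.6073) + (0.4957)(0.7945)(0.9455) = 0.8998, so φ₂ = 64.13°.
Δλ = atan2(sin θ sin δ cos φ₁, cos δ − sin φ₁ sin φ₂) = atan2(-0.1282, -0.1742) = -143.648°.
λ₂ = 169.387° − 143.648° = 25.74°.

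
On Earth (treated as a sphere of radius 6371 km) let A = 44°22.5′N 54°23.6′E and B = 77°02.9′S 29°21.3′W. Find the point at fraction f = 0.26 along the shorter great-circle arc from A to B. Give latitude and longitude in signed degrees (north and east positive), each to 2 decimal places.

11.22°, 44.56°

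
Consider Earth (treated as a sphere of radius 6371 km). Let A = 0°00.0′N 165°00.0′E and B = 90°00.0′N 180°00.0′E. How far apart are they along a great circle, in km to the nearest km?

10008 km

In radians: φ₁ = 0.0000, φ₂ = 1.5708, Δλ = 15.000° = 0.2618 rad.
Haversine: a = sin²(Δφ/2) + cos φ₁ cos φ₂ sin²(Δλ/2) = 0.5000 + (1.0000)(0.0000)(0.0170) = 0.50000.
Central angle c = 2·arcsin(√a) = 1.57080 rad.
Distance = R·c = 6371 × 1.5708 ≈ 10008 km.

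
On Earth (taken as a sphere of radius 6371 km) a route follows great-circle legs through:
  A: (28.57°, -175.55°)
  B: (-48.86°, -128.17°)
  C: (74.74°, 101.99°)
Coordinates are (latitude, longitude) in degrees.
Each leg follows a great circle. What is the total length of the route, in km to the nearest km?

Leg A→B: central angle 1.5397 rad, distance 9809.5 km.
Leg B→C: central angle 2.5635 rad, distance 16331.8 km.
Total: 9809.5 + 16331.8 ≈ 26141 km.

26141 km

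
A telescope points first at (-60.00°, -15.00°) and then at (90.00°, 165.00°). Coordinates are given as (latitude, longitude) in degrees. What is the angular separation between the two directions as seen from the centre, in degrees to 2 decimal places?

150.00°

In radians: φ₁ = -1.0472, φ₂ = 1.5708, Δλ = -180.000° = -3.1416 rad.
cos c = sin φ₁ sin φ₂ + cos φ₁ cos φ₂ cos Δλ = (-0.8660)(1.0000) + (0.5000)(0.0000)(-1.0000) = -0.86603,
so c = arccos(-0.86603) = 2.61799 rad.
So the angular separation is 150.00°.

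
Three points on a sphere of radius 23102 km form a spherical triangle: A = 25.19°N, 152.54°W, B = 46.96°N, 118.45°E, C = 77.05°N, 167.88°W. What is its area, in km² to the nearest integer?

196396319 km²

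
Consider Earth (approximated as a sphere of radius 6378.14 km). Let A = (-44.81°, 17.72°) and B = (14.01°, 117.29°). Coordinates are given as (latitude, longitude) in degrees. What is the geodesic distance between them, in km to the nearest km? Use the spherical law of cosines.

11862 km

In radians: φ₁ = -0.7821, φ₂ = 0.2445, Δλ = 99.570° = 1.7378 rad.
cos c = sin φ₁ sin φ₂ + cos φ₁ cos φ₂ cos Δλ = (-0.7048)(0.2421) + (0.7094)(0.9703)(-0.1663) = -0.28505,
so c = arccos(-0.28505) = 1.85986 rad.
Distance = R·c = 6378.14 × 1.8599 ≈ 11862 km.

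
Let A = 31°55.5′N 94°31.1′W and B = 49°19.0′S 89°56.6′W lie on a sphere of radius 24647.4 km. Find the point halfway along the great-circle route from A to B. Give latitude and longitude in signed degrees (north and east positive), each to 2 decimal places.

-8.70°, -92.53°

Central angle δ = 1.4197 rad. Interpolating on the sphere with fraction f = 0.5:
P = [sin((1−f)δ)·A + sin(fδ)·B] / sin δ = 0.6592·A + 0.6592·B in Cartesian coordinates,
giving P = (-0.0437, -0.9875, -0.1513), i.e. latitude -8.70°, longitude -92.53°.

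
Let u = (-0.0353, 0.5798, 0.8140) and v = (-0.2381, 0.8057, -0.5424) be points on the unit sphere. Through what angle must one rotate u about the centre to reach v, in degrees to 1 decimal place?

u·v = 0.0340; |u| = 1.0000, |v| = 1.0000.
cos θ = (u·v)/(|u||v|) = 0.0340, so θ = 88.0°.

88.0°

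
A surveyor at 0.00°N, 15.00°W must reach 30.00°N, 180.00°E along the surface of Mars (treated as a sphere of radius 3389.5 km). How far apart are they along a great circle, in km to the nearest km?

8683 km

With latitudes φ₁ = 0.000°, φ₂ = 30.000° and longitude difference Δλ = -165.000°:
Haversine: a = sin²(Δφ/2) + cos φ₁ cos φ₂ sin²(Δλ/2) = 0.0670 + (1.0000)(0.8660)(0.9830) = 0.91826.
Central angle c = 2·arcsin(√a) = 2.56169 rad.
Distance = R·c = 3389.5 × 2.5617 ≈ 8683 km.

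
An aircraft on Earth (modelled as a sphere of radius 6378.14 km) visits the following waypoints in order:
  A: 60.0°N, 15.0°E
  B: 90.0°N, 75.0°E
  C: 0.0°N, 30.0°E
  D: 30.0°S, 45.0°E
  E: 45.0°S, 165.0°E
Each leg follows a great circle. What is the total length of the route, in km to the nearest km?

26774 km

Leg A→B: central angle 0.5236 rad, distance 3339.6 km.
Leg B→C: central angle 1.5708 rad, distance 10018.8 km.
Leg C→D: central angle 0.5799 rad, distance 3698.7 km.
Leg D→E: central angle 1.5234 rad, distance 9716.5 km.
Total: 3339.6 + 10018.8 + 3698.7 + 9716.5 ≈ 26774 km.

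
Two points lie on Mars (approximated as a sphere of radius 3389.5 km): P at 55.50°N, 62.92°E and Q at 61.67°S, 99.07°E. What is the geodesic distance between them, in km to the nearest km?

7132 km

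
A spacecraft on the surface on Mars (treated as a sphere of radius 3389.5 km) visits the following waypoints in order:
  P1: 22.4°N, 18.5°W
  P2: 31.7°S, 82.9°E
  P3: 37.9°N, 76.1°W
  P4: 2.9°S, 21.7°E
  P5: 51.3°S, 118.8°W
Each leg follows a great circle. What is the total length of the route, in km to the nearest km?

Leg P1→P2: central angle 1.9345 rad, distance 6556.9 km.
Leg P2→P3: central angle 2.8226 rad, distance 9567.3 km.
Leg P3→P4: central angle 1.7093 rad, distance 5793.6 km.
Leg P4→P5: central angle 2.0290 rad, distance 6877.3 km.
Total: 6556.9 + 9567.3 + 5793.6 + 6877.3 ≈ 28795 km.

28795 km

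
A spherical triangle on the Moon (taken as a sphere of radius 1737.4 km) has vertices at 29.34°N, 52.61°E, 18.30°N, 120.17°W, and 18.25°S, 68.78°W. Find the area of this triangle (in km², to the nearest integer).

7427750 km²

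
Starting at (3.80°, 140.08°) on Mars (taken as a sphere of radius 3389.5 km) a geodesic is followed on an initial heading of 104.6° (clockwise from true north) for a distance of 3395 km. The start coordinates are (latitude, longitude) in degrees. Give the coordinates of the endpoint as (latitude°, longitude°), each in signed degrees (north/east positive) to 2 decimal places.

-10.15°, -164.02°

Angular distance δ = d/R = 3395/3389.5 = 1.00162 rad; initial bearing θ = 1.8256 rad.
sin φ₂ = sin φ₁ cos δ + cos φ₁ sin δ cos θ = (0.0663)(0.5389) + (0.9978)(0.8423)(-0.2521) = -0.1761, so φ₂ = -10.15°.
Δλ = atan2(sin θ sin δ cos φ₁, cos δ − sin φ₁ sin φ₂) = atan2(0.8134, 0.5506) = 55.903°.
λ₂ = 140.080° + 55.903° = 195.98° → -164.02° after wrapping to (−180°, 180°].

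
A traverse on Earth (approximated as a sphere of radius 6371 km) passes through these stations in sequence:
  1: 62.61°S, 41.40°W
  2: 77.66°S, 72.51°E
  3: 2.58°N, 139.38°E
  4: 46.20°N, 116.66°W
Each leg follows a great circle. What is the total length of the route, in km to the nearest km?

24417 km

Leg 1→2: central angle 0.5961 rad, distance 3797.7 km.
Leg 2→3: central angle 1.5309 rad, distance 9753.3 km.
Leg 3→4: central angle 1.7055 rad, distance 10865.9 km.
Total: 3797.7 + 9753.3 + 10865.9 ≈ 24417 km.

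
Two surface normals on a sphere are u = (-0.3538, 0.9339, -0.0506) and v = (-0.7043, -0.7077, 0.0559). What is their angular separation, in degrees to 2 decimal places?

114.49°

u·v = -0.4146; |u| = 1.0000, |v| = 1.0000.
cos θ = (u·v)/(|u||v|) = -0.4146, so θ = 114.49°.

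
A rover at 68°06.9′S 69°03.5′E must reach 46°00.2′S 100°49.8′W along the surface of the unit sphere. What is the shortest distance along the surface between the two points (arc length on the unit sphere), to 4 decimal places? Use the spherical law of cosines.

Let φ₁ = -1.1888 rad, φ₂ = -0.8029 rad, and Δλ = -2.9651 rad.
cos c = sin φ₁ sin φ₂ + cos φ₁ cos φ₂ cos Δλ = (-0.9279)(-0.7194) + (0.3727)(0.6946)(-0.9845) = 0.41264,
so c = arccos(0.41264) = 1.14544 rad.
On the unit sphere the arc length equals the central angle: 1.1454.

1.1454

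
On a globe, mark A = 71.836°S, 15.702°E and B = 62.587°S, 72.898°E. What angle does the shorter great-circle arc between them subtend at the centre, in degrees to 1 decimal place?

22.9°

With latitudes φ₁ = -71.836°, φ₂ = -62.587° and longitude difference Δλ = 57.196°:
Haversine: a = sin²(Δφ/2) + cos φ₁ cos φ₂ sin²(Δλ/2) = 0.0065 + (0.3117)(0.4604)(0.2291) = 0.03938.
Central angle c = 2·arcsin(√a) = 0.39956 rad.
So the angular separation is 22.9°.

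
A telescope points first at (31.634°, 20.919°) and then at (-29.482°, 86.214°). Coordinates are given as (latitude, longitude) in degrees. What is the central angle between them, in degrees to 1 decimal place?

87.0°

Let φ₁ = 0.5521 rad, φ₂ = -0.5146 rad, and Δλ = 1.1396 rad.
Haversine: a = sin²(Δφ/2) + cos φ₁ cos φ₂ sin²(Δλ/2) = 0.2585 + (0.8514)(0.8705)(0.2910) = 0.47418.
Central angle c = 2·arcsin(√a) = 1.51913 rad.
So the angular separation is 87.0°.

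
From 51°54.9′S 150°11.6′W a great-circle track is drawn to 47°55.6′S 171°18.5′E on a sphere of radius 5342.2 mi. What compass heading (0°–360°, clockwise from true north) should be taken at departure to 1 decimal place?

263.8°

Δλ = -38.498° = -0.6719 rad.
y = sin Δλ · cos φ₂ = (-0.6225)(0.6701) = -0.4171
x = cos φ₁ sin φ₂ − sin φ₁ cos φ₂ cos Δλ = (0.6168)(-0.7423) − (-0.7871)(0.6701)(0.7826) = -0.0451
θ = atan2(y, x) = -96.17°; adding 360° gives 263.8°.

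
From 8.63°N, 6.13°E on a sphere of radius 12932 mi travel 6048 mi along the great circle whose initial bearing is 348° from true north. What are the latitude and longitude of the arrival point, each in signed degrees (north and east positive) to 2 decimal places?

Angular distance δ = d/R = 6048/12932 = 0.46768 rad; initial bearing θ = 6.0737 rad.
sin φ₂ = sin φ₁ cos δ + cos φ₁ sin δ cos θ = (0.1501)(0.8926) + (0.9887)(0.4508)(0.9781) = 0.5699, so φ₂ = 34.74°.
Δλ = atan2(sin θ sin δ cos φ₁, cos δ − sin φ₁ sin φ₂) = atan2(-0.0927, 0.8071) = -6.550°.
λ₂ = 6.130° − 6.550° = -0.42°.

34.74°, -0.42°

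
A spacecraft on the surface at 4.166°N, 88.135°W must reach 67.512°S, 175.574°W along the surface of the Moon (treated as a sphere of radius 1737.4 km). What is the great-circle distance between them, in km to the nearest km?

With latitudes φ₁ = 4.166°, φ₂ = -67.512° and longitude difference Δλ = -87.439°:
cos c = sin φ₁ sin φ₂ + cos φ₁ cos φ₂ cos Δλ = (0.0726)(-0.9240) + (0.9974)(0.3825)(0.0447) = -0.05008,
so c = arccos(-0.05008) = 1.62089 rad.
Distance = R·c = 1737.4 × 1.6209 ≈ 2816 km.

2816 km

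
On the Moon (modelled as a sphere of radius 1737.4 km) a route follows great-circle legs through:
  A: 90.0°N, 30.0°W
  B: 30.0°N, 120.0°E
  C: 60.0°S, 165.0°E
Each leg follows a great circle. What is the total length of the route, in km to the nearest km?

Leg A→B: central angle 1.0472 rad, distance 1819.4 km.
Leg B→C: central angle 1.6980 rad, distance 2950.0 km.
Total: 1819.4 + 2950.0 ≈ 4769 km.

4769 km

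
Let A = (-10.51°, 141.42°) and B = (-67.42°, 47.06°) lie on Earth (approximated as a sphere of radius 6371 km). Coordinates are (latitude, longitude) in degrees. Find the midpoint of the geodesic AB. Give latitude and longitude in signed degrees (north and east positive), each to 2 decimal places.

-47.09°, 119.55°

The central angle between A and B is δ = 1.4306 rad.
With f = 0.5, the slerp weights are sin((1−f)δ)/sin δ = 0.6623 and sin(fδ)/sin δ = 0.6623.
Weighted sum of the unit vectors: (0.6623)·(-0.7686,0.6131,-0.1824) + (0.6623)·(0.2616,0.2811,-0.9233) = (-0.3358, 0.5923, -0.7324).
Converting back: φ = atan2(z, √(x²+y²)) = -47.09°, λ = atan2(y, x) = 119.55°.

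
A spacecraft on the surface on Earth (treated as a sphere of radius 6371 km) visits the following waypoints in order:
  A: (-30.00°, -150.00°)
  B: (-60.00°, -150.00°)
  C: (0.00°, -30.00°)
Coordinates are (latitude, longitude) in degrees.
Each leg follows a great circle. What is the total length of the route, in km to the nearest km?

14953 km

Leg A→B: central angle 0.5236 rad, distance 3335.8 km.
Leg B→C: central angle 1.8235 rad, distance 11617.4 km.
Total: 3335.8 + 11617.4 ≈ 14953 km.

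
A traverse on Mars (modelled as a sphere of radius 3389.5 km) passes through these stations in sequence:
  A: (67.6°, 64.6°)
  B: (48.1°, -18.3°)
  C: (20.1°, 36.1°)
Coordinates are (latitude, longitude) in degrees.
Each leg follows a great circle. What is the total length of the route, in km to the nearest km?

Leg A→B: central angle 0.7676 rad, distance 2601.7 km.
Leg B→C: central angle 0.9009 rad, distance 3053.7 km.
Total: 2601.7 + 3053.7 ≈ 5655 km.

5655 km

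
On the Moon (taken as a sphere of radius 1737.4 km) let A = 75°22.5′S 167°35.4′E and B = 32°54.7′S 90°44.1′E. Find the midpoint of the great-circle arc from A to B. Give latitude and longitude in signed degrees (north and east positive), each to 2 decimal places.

-58.39°, 106.06°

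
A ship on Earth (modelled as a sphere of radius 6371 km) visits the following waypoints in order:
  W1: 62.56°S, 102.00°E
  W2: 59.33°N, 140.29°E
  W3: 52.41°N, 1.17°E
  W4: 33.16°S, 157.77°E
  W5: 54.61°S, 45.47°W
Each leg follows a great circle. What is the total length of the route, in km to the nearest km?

48178 km

Leg W1→W2: central angle 2.1881 rad, distance 13940.5 km.
Leg W2→W3: central angle 1.1082 rad, distance 7060.2 km.
Leg W3→W4: central angle 2.6954 rad, distance 17172.3 km.
Leg W4→W5: central angle 1.5704 rad, distance 10004.8 km.
Total: 13940.5 + 7060.2 + 17172.3 + 10004.8 ≈ 48178 km.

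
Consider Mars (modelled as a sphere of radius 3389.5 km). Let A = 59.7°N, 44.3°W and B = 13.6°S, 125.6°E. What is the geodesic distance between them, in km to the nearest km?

In radians: φ₁ = 1.0420, φ₂ = -0.2374, Δλ = 169.900° = 2.9653 rad.
cos c = sin φ₁ sin φ₂ + cos φ₁ cos φ₂ cos Δλ = (0.8634)(-0.2351) + (0.5045)(0.9720)(-0.9845) = -0.68580,
so c = arccos(-0.68580) = 2.32650 rad.
Distance = R·c = 3389.5 × 2.3265 ≈ 7886 km.

7886 km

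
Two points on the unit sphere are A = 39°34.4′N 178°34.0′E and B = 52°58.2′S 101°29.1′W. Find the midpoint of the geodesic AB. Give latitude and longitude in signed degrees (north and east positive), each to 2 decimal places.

-8.67°, -147.34°

The central angle between A and B is δ = 2.0126 rad.
With f = 0.5, the slerp weights are sin((1−f)δ)/sin δ = 0.9346 and sin(fδ)/sin δ = 0.9346.
Weighted sum of the unit vectors: (0.9346)·(-0.7706,0.0193,0.6371) + (0.9346)·(-0.1199,-0.5902,-0.7983) = (-0.8322, -0.5336, -0.1507).
Converting back: φ = atan2(z, √(x²+y²)) = -8.67°, λ = atan2(y, x) = -147.34°.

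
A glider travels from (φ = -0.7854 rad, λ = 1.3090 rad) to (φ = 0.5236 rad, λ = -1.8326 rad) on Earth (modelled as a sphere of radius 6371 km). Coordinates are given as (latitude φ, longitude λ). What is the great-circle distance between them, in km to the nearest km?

18347 km

With latitudes φ₁ = -45.000°, φ₂ = 30.000° and longitude difference Δλ = 180.000°:
cos c = sin φ₁ sin φ₂ + cos φ₁ cos φ₂ cos Δλ = (-0.7071)(0.5000) + (0.7071)(0.8660)(-1.0000) = -0.96593,
so c = arccos(-0.96593) = 2.87979 rad.
Distance = R·c = 6371 × 2.8798 ≈ 18347 km.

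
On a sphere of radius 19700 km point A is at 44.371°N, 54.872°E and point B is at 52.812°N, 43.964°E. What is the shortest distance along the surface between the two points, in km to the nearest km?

In radians: φ₁ = 0.7744, φ₂ = 0.9217, Δλ = -10.908° = -0.1904 rad.
cos c = sin φ₁ sin φ₂ + cos φ₁ cos φ₂ cos Δλ = (0.6993)(0.7967) + (0.7148)(0.6044)(0.9819) = 0.98136,
so c = arccos(0.98136) = 0.19338 rad.
Distance = R·c = 19700 × 0.1934 ≈ 3809 km.

3809 km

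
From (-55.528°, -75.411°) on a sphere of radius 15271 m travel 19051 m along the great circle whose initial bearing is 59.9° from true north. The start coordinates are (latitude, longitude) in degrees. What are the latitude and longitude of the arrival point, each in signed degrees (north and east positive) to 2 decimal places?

Angular distance δ = d/R = 19051/15271 = 1.24753 rad; initial bearing θ = 1.0455 rad.
sin φ₂ = sin φ₁ cos δ + cos φ₁ sin δ cos θ = (-0.8244)(0.3177) + (0.5660)(0.9482)(0.5015) = 0.0073, so φ₂ = 0.42°.
Δλ = atan2(sin θ sin δ cos φ₁, cos δ − sin φ₁ sin φ₂) = atan2(0.4643, 0.3237) = 55.121°.
λ₂ = -75.411° + 55.121° = -20.29°.

0.42°, -20.29°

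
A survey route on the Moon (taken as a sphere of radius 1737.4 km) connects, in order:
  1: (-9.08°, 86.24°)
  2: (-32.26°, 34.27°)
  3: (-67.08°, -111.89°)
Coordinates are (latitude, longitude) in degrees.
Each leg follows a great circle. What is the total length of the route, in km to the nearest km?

Leg 1→2: central angle 0.9289 rad, distance 1613.9 km.
Leg 2→3: central angle 1.3509 rad, distance 2347.1 km.
Total: 1613.9 + 2347.1 ≈ 3961 km.

3961 km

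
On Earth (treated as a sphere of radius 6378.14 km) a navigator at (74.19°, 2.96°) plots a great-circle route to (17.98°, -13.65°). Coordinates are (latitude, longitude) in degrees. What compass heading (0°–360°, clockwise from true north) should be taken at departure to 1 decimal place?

198.9°

With φ₁ = 1.2949, φ₂ = 0.3138, Δλ = -0.2899 rad, the forward-azimuth formula gives
θ = atan2( sin Δλ cos φ₂ , cos φ₁ sin φ₂ − sin φ₁ cos φ₂ cos Δλ ) = atan2(-0.2719, -0.7929) = -161.07°.
Adding 360° brings this into [0°, 360°): 198.9°.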